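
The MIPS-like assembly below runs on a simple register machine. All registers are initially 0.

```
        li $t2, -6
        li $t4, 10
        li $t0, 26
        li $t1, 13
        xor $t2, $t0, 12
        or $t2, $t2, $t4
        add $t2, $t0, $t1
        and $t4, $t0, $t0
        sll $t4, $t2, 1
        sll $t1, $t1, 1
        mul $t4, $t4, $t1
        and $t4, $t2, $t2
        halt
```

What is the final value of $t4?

li $t2, -6 → $t2=-6
li $t4, 10 → $t4=10
li $t0, 26 → $t0=26
li $t1, 13 → $t1=13
xor $t2, $t0, 12 → $t2=26^12=22
or $t2, $t2, $t4 → $t2=22|10=30
add $t2, $t0, $t1 → $t2=26+13=39
and $t4, $t0, $t0 → $t4=26&26=26
sll $t4, $t2, 1 → $t4=39<<1=78
sll $t1, $t1, 1 → $t1=13<<1=26
mul $t4, $t4, $t1 → $t4=78*26=2028
and $t4, $t2, $t2 → $t4=39&39=39
halt.

39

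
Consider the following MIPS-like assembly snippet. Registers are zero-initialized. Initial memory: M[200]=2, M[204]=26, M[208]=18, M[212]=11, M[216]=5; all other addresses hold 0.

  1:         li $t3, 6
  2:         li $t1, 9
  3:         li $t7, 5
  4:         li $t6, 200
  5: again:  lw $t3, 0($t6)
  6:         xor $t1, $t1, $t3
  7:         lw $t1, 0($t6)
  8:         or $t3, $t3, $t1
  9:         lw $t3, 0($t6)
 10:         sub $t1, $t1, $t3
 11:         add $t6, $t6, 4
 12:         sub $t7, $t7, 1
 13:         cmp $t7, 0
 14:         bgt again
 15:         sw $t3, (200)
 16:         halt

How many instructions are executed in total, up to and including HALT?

$t3=6
$t1=9
$t7=5
$t6=200
$t3=M[200]=2
$t1=9^2=11
$t1=M[200]=2
$t3=2|2=2
$t3=M[200]=2
$t1=2-2=0
$t6=200+4=204
$t7=5-1=4
cmp $t7, 0  (cmp 4,0)
bgt again: taken
$t3=M[204]=26
$t1=0^26=26
$t1=M[204]=26
$t3=26|26=26
$t3=M[204]=26
$t1=26-26=0
$t6=204+4=208
$t7=4-1=3
cmp $t7, 0  (cmp 3,0)
bgt again: taken
$t3=M[208]=18
$t1=0^18=18
$t1=M[208]=18
$t3=18|18=18
$t3=M[208]=18
$t1=18-18=0
$t6=208+4=212
$t7=3-1=2
cmp $t7, 0  (cmp 2,0)
bgt again: taken
$t3=M[212]=11
$t1=0^11=11
$t1=M[212]=11
$t3=11|11=11
$t3=M[212]=11
$t1=11-11=0
$t6=212+4=216
$t7=2-1=1
cmp $t7, 0  (cmp 1,0)
bgt again: taken
$t3=M[216]=5
$t1=0^5=5
$t1=M[216]=5
$t3=5|5=5
$t3=M[216]=5
$t1=5-5=0
$t6=216+4=220
$t7=1-1=0
cmp $t7, 0  (cmp 0,0)
bgt again: not taken
sw $t3, (200) → M[200]=5
halt.
Total executed instructions: 56.

56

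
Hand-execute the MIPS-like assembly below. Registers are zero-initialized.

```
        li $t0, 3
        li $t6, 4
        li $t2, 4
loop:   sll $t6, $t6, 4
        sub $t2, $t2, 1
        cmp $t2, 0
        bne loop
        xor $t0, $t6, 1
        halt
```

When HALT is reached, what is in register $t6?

li $t0, 3 → $t0=3
li $t6, 4 → $t6=4
li $t2, 4 → $t2=4
sll $t6, $t6, 4 → $t6=4<<4=64
sub $t2, $t2, 1 → $t2=4-1=3
cmp $t2, 0  (cmp 3,0)
bne loop: taken
sll $t6, $t6, 4 → $t6=64<<4=1024
sub $t2, $t2, 1 → $t2=3-1=2
cmp $t2, 0  (cmp 2,0)
bne loop: taken
sll $t6, $t6, 4 → $t6=1024<<4=16384
sub $t2, $t2, 1 → $t2=2-1=1
cmp $t2, 0  (cmp 1,0)
bne loop: taken
sll $t6, $t6, 4 → $t6=16384<<4=262144
sub $t2, $t2, 1 → $t2=1-1=0
cmp $t2, 0  (cmp 0,0)
bne loop: not taken
xor $t0, $t6, 1 → $t0=262144^1=262145
halt.

262144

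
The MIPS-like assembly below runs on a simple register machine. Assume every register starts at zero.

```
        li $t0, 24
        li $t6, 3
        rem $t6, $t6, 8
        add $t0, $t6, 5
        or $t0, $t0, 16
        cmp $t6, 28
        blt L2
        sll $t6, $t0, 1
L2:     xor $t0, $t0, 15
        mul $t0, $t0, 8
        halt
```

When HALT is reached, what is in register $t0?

184

after li $t0, 24: $t0=24
after li $t6, 3: $t6=3
after rem $t6, $t6, 8: $t6=3%8=3
after add $t0, $t6, 5: $t0=3+5=8
after or $t0, $t0, 16: $t0=8|16=24
cmp $t6, 28  (cmp 3,28)
blt L2: taken
after xor $t0, $t0, 15: $t0=24^15=23
after mul $t0, $t0, 8: $t0=23*8=184
halt.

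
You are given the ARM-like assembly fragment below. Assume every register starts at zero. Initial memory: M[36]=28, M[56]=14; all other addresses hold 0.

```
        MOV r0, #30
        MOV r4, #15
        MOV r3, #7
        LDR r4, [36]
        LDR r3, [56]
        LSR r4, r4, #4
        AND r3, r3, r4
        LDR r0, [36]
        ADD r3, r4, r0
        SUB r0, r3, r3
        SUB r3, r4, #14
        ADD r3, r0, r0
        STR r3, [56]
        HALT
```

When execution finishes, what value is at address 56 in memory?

MOV r0, #30 → r0=30
MOV r4, #15 → r4=15
MOV r3, #7 → r3=7
LDR r4, [36] → r4=M[36]=28
LDR r3, [56] → r3=M[56]=14
LSR r4, r4, #4 → r4=28>>4=1
AND r3, r3, r4 → r3=14&1=0
LDR r0, [36] → r0=M[36]=28
ADD r3, r4, r0 → r3=1+28=29
SUB r0, r3, r3 → r0=29-29=0
SUB r3, r4, #14 → r3=1-14=-13
ADD r3, r0, r0 → r3=0+0=0
STR r3, [56] → M[56]=0
halt.

0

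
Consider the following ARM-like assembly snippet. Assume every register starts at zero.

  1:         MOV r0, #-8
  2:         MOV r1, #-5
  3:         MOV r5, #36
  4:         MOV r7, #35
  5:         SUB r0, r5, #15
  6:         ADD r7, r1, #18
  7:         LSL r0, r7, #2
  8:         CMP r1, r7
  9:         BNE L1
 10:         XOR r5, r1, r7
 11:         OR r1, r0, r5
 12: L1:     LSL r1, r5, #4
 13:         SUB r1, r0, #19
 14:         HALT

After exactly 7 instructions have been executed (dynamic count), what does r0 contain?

52

after MOV r0, #-8: r0=-8
after MOV r1, #-5: r1=-5
after MOV r5, #36: r5=36
after MOV r7, #35: r7=35
after SUB r0, r5, #15: r0=36-15=21
after ADD r7, r1, #18: r7=(-5)+18=13
after LSL r0, r7, #2: r0=13<<2=52
After step 7: r0 = 52.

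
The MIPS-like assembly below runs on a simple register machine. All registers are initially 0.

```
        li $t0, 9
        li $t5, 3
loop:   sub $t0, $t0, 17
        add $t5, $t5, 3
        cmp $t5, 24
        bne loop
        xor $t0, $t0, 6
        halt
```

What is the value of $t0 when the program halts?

$t0=9
$t5=3
$t0=9-17=-8
$t5=3+3=6
cmp $t5, 24  (cmp 6,24)
bne loop: taken
$t0=(-8)-17=-25
$t5=6+3=9
cmp $t5, 24  (cmp 9,24)
bne loop: taken
$t0=(-25)-17=-42
$t5=9+3=12
cmp $t5, 24  (cmp 12,24)
bne loop: taken
$t0=(-42)-17=-59
$t5=12+3=15
cmp $t5, 24  (cmp 15,24)
bne loop: taken
$t0=(-59)-17=-76
$t5=15+3=18
cmp $t5, 24  (cmp 18,24)
bne loop: taken
$t0=(-76)-17=-93
$t5=18+3=21
cmp $t5, 24  (cmp 21,24)
bne loop: taken
$t0=(-93)-17=-110
$t5=21+3=24
cmp $t5, 24  (cmp 24,24)
bne loop: not taken
$t0=(-110)^6=-108
halt.

-108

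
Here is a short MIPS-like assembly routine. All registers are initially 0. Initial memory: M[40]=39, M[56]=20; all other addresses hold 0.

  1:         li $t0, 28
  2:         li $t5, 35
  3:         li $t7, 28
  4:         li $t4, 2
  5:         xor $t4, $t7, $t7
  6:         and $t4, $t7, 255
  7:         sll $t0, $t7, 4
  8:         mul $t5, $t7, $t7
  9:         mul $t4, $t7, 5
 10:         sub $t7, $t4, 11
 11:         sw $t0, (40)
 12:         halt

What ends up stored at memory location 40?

after li $t0, 28: $t0=28
after li $t5, 35: $t5=35
after li $t7, 28: $t7=28
after li $t4, 2: $t4=2
after xor $t4, $t7, $t7: $t4=28^28=0
after and $t4, $t7, 255: $t4=28&255=28
after sll $t0, $t7, 4: $t0=28<<4=448
after mul $t5, $t7, $t7: $t5=28*28=784
after mul $t4, $t7, 5: $t4=28*5=140
after sub $t7, $t4, 11: $t7=140-11=129
sw $t0, (40) → M[40]=448
halt.

448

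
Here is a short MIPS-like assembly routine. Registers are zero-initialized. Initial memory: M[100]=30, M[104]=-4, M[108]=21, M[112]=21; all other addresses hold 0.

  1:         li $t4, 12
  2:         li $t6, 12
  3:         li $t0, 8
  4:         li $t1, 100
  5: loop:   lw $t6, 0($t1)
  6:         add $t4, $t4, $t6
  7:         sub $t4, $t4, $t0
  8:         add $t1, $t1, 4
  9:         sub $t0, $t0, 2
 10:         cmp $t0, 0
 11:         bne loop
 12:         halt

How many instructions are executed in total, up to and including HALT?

li $t4, 12 → $t4=12
li $t6, 12 → $t6=12
li $t0, 8 → $t0=8
li $t1, 100 → $t1=100
lw $t6, 0($t1) → $t6=M[100]=30
add $t4, $t4, $t6 → $t4=12+30=42
sub $t4, $t4, $t0 → $t4=42-8=34
add $t1, $t1, 4 → $t1=100+4=104
sub $t0, $t0, 2 → $t0=8-2=6
cmp $t0, 0  (cmp 6,0)
bne loop: taken
lw $t6, 0($t1) → $t6=M[104]=-4
add $t4, $t4, $t6 → $t4=34+(-4)=30
sub $t4, $t4, $t0 → $t4=30-6=24
add $t1, $t1, 4 → $t1=104+4=108
sub $t0, $t0, 2 → $t0=6-2=4
cmp $t0, 0  (cmp 4,0)
bne loop: taken
lw $t6, 0($t1) → $t6=M[108]=21
add $t4, $t4, $t6 → $t4=24+21=45
sub $t4, $t4, $t0 → $t4=45-4=41
add $t1, $t1, 4 → $t1=108+4=112
sub $t0, $t0, 2 → $t0=4-2=2
cmp $t0, 0  (cmp 2,0)
bne loop: taken
lw $t6, 0($t1) → $t6=M[112]=21
add $t4, $t4, $t6 → $t4=41+21=62
sub $t4, $t4, $t0 → $t4=62-2=60
add $t1, $t1, 4 → $t1=112+4=116
sub $t0, $t0, 2 → $t0=2-2=0
cmp $t0, 0  (cmp 0,0)
bne loop: not taken
halt.
Total executed instructions: 33.

33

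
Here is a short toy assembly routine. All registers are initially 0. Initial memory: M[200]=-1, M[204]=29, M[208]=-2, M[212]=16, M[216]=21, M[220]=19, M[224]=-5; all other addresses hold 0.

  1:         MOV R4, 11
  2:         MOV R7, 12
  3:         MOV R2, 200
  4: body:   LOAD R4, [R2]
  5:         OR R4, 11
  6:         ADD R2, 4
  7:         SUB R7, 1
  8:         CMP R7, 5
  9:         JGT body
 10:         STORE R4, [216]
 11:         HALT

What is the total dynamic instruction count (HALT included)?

R4=11
R7=12
R2=200
R4=M[200]=-1
R4=(-1)|11=-1
R2=200+4=204
R7=12-1=11
CMP R7, 5  (cmp 11,5)
JGT body: taken
R4=M[204]=29
R4=29|11=31
R2=204+4=208
R7=11-1=10
CMP R7, 5  (cmp 10,5)
JGT body: taken
R4=M[208]=-2
R4=(-2)|11=-1
R2=208+4=212
R7=10-1=9
CMP R7, 5  (cmp 9,5)
JGT body: taken
R4=M[212]=16
R4=16|11=27
R2=212+4=216
R7=9-1=8
CMP R7, 5  (cmp 8,5)
JGT body: taken
R4=M[216]=21
R4=21|11=31
R2=216+4=220
R7=8-1=7
CMP R7, 5  (cmp 7,5)
JGT body: taken
R4=M[220]=19
R4=19|11=27
R2=220+4=224
R7=7-1=6
CMP R7, 5  (cmp 6,5)
JGT body: taken
R4=M[224]=-5
R4=(-5)|11=-5
R2=224+4=228
R7=6-1=5
CMP R7, 5  (cmp 5,5)
JGT body: not taken
STORE R4, [216] → M[216]=-5
halt.
Total executed instructions: 47.

47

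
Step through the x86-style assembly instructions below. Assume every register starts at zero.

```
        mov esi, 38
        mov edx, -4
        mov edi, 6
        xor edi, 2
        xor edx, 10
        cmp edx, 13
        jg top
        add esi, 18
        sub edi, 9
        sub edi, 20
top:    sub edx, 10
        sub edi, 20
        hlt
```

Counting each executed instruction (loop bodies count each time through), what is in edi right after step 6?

4

esi=38
edx=-4
edi=6
edi=6^2=4
edx=(-4)^10=-10
cmp edx, 13  (cmp -10,13)
After step 6: edi = 4.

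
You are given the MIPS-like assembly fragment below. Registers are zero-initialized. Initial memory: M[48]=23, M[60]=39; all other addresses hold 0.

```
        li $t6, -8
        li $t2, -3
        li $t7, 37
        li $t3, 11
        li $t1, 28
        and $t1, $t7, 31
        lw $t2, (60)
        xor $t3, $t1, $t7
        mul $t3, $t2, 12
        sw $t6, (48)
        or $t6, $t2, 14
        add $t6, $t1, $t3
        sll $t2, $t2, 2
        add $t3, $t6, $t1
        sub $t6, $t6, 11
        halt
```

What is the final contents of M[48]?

$t6=-8
$t2=-3
$t7=37
$t3=11
$t1=28
$t1=37&31=5
$t2=M[60]=39
$t3=5^37=32
$t3=39*12=468
sw $t6, (48) → M[48]=-8
$t6=39|14=47
$t6=5+468=473
$t2=39<<2=156
$t3=473+5=478
$t6=473-11=462
halt.

-8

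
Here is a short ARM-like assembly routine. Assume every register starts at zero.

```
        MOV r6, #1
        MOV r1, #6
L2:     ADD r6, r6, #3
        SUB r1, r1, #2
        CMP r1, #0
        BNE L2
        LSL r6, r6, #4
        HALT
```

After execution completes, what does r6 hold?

160

MOV r6, #1 → r6=1
MOV r1, #6 → r1=6
ADD r6, r6, #3 → r6=1+3=4
SUB r1, r1, #2 → r1=6-2=4
CMP r1, #0  (cmp 4,0)
BNE L2: taken
ADD r6, r6, #3 → r6=4+3=7
SUB r1, r1, #2 → r1=4-2=2
CMP r1, #0  (cmp 2,0)
BNE L2: taken
ADD r6, r6, #3 → r6=7+3=10
SUB r1, r1, #2 → r1=2-2=0
CMP r1, #0  (cmp 0,0)
BNE L2: not taken
LSL r6, r6, #4 → r6=10<<4=160
halt.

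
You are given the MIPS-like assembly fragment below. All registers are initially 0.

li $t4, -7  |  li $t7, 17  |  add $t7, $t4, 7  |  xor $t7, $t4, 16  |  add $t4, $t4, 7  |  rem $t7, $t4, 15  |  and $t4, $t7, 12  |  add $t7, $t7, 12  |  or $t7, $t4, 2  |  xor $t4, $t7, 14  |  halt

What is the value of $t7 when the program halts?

$t4=-7
$t7=17
$t7=(-7)+7=0
$t7=(-7)^16=-23
$t4=(-7)+7=0
$t7=0%15=0
$t4=0&12=0
$t7=0+12=12
$t7=0|2=2
$t4=2^14=12
halt.

2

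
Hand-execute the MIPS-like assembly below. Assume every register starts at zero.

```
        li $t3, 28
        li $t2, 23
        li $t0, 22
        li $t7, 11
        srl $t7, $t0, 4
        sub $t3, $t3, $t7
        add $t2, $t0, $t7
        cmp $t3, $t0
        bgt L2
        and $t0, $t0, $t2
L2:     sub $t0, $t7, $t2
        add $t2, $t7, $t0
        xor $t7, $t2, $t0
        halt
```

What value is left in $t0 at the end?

$t3=28
$t2=23
$t0=22
$t7=11
$t7=22>>4=1
$t3=28-1=27
$t2=22+1=23
cmp $t3, $t0  (cmp 27,22)
bgt L2: taken
$t0=1-23=-22
$t2=1+(-22)=-21
$t7=(-21)^(-22)=1
halt.

-22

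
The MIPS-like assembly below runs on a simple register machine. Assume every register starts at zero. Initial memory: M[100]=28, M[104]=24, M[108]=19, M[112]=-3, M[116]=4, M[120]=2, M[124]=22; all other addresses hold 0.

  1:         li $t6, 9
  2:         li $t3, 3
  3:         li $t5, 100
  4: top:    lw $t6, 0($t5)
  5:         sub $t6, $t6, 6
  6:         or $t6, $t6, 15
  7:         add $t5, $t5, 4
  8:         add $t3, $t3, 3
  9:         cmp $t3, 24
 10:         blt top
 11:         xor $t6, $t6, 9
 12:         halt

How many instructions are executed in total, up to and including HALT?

54

$t6=9
$t3=3
$t5=100
$t6=M[100]=28
$t6=28-6=22
$t6=22|15=31
$t5=100+4=104
$t3=3+3=6
cmp $t3, 24  (cmp 6,24)
blt top: taken
$t6=M[104]=24
$t6=24-6=18
$t6=18|15=31
$t5=104+4=108
$t3=6+3=9
cmp $t3, 24  (cmp 9,24)
blt top: taken
$t6=M[108]=19
$t6=19-6=13
$t6=13|15=15
$t5=108+4=112
$t3=9+3=12
cmp $t3, 24  (cmp 12,24)
blt top: taken
$t6=M[112]=-3
$t6=(-3)-6=-9
$t6=(-9)|15=-1
$t5=112+4=116
$t3=12+3=15
cmp $t3, 24  (cmp 15,24)
blt top: taken
$t6=M[116]=4
$t6=4-6=-2
$t6=(-2)|15=-1
$t5=116+4=120
$t3=15+3=18
cmp $t3, 24  (cmp 18,24)
blt top: taken
$t6=M[120]=2
$t6=2-6=-4
$t6=(-4)|15=-1
$t5=120+4=124
$t3=18+3=21
cmp $t3, 24  (cmp 21,24)
blt top: taken
$t6=M[124]=22
$t6=22-6=16
$t6=16|15=31
$t5=124+4=128
$t3=21+3=24
cmp $t3, 24  (cmp 24,24)
blt top: not taken
$t6=31^9=22
halt.
Total executed instructions: 54.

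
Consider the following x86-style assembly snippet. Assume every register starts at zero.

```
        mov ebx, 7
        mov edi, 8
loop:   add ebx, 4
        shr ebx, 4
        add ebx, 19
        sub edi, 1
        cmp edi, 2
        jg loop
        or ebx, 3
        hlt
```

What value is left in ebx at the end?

ebx=7
edi=8
ebx=7+4=11
ebx=11>>4=0
ebx=0+19=19
edi=8-1=7
cmp edi, 2  (cmp 7,2)
jg loop: taken
ebx=19+4=23
ebx=23>>4=1
ebx=1+19=20
edi=7-1=6
cmp edi, 2  (cmp 6,2)
jg loop: taken
ebx=20+4=24
ebx=24>>4=1
ebx=1+19=20
edi=6-1=5
cmp edi, 2  (cmp 5,2)
jg loop: taken
ebx=20+4=24
ebx=24>>4=1
ebx=1+19=20
edi=5-1=4
cmp edi, 2  (cmp 4,2)
jg loop: taken
ebx=20+4=24
ebx=24>>4=1
ebx=1+19=20
edi=4-1=3
cmp edi, 2  (cmp 3,2)
jg loop: taken
ebx=20+4=24
ebx=24>>4=1
ebx=1+19=20
edi=3-1=2
cmp edi, 2  (cmp 2,2)
jg loop: not taken
ebx=20|3=23
halt.

23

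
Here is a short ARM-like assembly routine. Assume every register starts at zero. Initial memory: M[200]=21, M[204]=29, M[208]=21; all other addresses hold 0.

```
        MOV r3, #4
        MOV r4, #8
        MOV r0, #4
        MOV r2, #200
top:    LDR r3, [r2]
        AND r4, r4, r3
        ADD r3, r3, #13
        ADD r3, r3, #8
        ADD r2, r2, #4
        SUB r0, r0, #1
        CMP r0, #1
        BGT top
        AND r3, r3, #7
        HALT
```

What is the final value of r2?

MOV r3, #4 → r3=4
MOV r4, #8 → r4=8
MOV r0, #4 → r0=4
MOV r2, #200 → r2=200
LDR r3, [r2] → r3=M[200]=21
AND r4, r4, r3 → r4=8&21=0
ADD r3, r3, #13 → r3=21+13=34
ADD r3, r3, #8 → r3=34+8=42
ADD r2, r2, #4 → r2=200+4=204
SUB r0, r0, #1 → r0=4-1=3
CMP r0, #1  (cmp 3,1)
BGT top: taken
LDR r3, [r2] → r3=M[204]=29
AND r4, r4, r3 → r4=0&29=0
ADD r3, r3, #13 → r3=29+13=42
ADD r3, r3, #8 → r3=42+8=50
ADD r2, r2, #4 → r2=204+4=208
SUB r0, r0, #1 → r0=3-1=2
CMP r0, #1  (cmp 2,1)
BGT top: taken
LDR r3, [r2] → r3=M[208]=21
AND r4, r4, r3 → r4=0&21=0
ADD r3, r3, #13 → r3=21+13=34
ADD r3, r3, #8 → r3=34+8=42
ADD r2, r2, #4 → r2=208+4=212
SUB r0, r0, #1 → r0=2-1=1
CMP r0, #1  (cmp 1,1)
BGT top: not taken
AND r3, r3, #7 → r3=42&7=2
halt.

212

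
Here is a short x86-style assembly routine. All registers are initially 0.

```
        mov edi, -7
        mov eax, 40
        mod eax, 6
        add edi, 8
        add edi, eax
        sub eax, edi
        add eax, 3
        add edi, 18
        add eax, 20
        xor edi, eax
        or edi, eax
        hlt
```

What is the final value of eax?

edi=-7
eax=40
eax=40%6=4
edi=(-7)+8=1
edi=1+4=5
eax=4-5=-1
eax=(-1)+3=2
edi=5+18=23
eax=2+20=22
edi=23^22=1
edi=1|22=23
halt.

22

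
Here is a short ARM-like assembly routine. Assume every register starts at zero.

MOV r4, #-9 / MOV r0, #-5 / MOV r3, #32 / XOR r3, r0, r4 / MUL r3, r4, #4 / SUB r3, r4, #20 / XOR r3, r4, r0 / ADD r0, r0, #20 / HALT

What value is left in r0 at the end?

15

r4=-9
r0=-5
r3=32
r3=(-5)^(-9)=12
r3=(-9)*4=-36
r3=(-9)-20=-29
r3=(-9)^(-5)=12
r0=(-5)+20=15
halt.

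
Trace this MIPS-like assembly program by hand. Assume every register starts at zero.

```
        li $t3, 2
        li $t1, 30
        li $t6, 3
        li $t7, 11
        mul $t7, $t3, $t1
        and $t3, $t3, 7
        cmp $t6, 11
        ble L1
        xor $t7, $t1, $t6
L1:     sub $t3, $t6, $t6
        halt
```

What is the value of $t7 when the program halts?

li $t3, 2 → $t3=2
li $t1, 30 → $t1=30
li $t6, 3 → $t6=3
li $t7, 11 → $t7=11
mul $t7, $t3, $t1 → $t7=2*30=60
and $t3, $t3, 7 → $t3=2&7=2
cmp $t6, 11  (cmp 3,11)
ble L1: taken
sub $t3, $t6, $t6 → $t3=3-3=0
halt.

60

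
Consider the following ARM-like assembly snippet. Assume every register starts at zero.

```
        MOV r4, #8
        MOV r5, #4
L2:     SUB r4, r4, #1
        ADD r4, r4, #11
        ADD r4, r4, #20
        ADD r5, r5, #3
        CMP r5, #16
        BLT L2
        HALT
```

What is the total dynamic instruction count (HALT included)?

r4=8
r5=4
r4=8-1=7
r4=7+11=18
r4=18+20=38
r5=4+3=7
CMP r5, #16  (cmp 7,16)
BLT L2: taken
r4=38-1=37
r4=37+11=48
r4=48+20=68
r5=7+3=10
CMP r5, #16  (cmp 10,16)
BLT L2: taken
r4=68-1=67
r4=67+11=78
r4=78+20=98
r5=10+3=13
CMP r5, #16  (cmp 13,16)
BLT L2: taken
r4=98-1=97
r4=97+11=108
r4=108+20=128
r5=13+3=16
CMP r5, #16  (cmp 16,16)
BLT L2: not taken
halt.
Total executed instructions: 27.

27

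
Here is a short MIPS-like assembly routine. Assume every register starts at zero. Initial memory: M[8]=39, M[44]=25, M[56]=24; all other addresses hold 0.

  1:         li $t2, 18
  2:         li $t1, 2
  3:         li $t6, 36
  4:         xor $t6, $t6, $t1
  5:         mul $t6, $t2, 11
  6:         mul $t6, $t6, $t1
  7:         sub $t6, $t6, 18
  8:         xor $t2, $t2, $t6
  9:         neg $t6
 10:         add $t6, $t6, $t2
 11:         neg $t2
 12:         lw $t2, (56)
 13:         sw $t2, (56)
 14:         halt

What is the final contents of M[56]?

$t2=18
$t1=2
$t6=36
$t6=36^2=38
$t6=18*11=198
$t6=198*2=396
$t6=396-18=378
$t2=18^378=360
$t6=-(378)=-378
$t6=(-378)+360=-18
$t2=-(360)=-360
$t2=M[56]=24
sw $t2, (56) → M[56]=24
halt.

24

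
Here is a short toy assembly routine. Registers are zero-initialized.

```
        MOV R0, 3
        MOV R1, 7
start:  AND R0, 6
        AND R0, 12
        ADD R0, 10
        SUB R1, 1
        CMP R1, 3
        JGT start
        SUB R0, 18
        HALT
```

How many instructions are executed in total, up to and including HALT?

28

MOV R0, 3 → R0=3
MOV R1, 7 → R1=7
AND R0, 6 → R0=3&6=2
AND R0, 12 → R0=2&12=0
ADD R0, 10 → R0=0+10=10
SUB R1, 1 → R1=7-1=6
CMP R1, 3  (cmp 6,3)
JGT start: taken
AND R0, 6 → R0=10&6=2
AND R0, 12 → R0=2&12=0
ADD R0, 10 → R0=0+10=10
SUB R1, 1 → R1=6-1=5
CMP R1, 3  (cmp 5,3)
JGT start: taken
AND R0, 6 → R0=10&6=2
AND R0, 12 → R0=2&12=0
ADD R0, 10 → R0=0+10=10
SUB R1, 1 → R1=5-1=4
CMP R1, 3  (cmp 4,3)
JGT start: taken
AND R0, 6 → R0=10&6=2
AND R0, 12 → R0=2&12=0
ADD R0, 10 → R0=0+10=10
SUB R1, 1 → R1=4-1=3
CMP R1, 3  (cmp 3,3)
JGT start: not taken
SUB R0, 18 → R0=10-18=-8
halt.
Total executed instructions: 28.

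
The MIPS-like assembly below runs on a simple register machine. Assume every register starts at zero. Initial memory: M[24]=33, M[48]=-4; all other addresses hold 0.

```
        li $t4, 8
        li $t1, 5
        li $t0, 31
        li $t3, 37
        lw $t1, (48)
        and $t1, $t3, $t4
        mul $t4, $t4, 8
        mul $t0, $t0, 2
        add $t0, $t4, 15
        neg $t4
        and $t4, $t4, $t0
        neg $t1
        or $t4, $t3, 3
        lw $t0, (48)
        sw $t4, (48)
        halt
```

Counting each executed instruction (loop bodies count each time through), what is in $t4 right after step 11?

li $t4, 8 → $t4=8
li $t1, 5 → $t1=5
li $t0, 31 → $t0=31
li $t3, 37 → $t3=37
lw $t1, (48) → $t1=M[48]=-4
and $t1, $t3, $t4 → $t1=37&8=0
mul $t4, $t4, 8 → $t4=8*8=64
mul $t0, $t0, 2 → $t0=31*2=62
add $t0, $t4, 15 → $t0=64+15=79
neg $t4 → $t4=-(64)=-64
and $t4, $t4, $t0 → $t4=(-64)&79=64
After step 11: $t4 = 64.

64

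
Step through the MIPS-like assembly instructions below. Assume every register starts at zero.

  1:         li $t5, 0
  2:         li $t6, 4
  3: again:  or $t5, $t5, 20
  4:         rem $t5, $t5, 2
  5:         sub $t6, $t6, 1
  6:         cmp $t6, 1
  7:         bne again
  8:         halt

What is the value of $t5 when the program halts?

li $t5, 0 → $t5=0
li $t6, 4 → $t6=4
or $t5, $t5, 20 → $t5=0|20=20
rem $t5, $t5, 2 → $t5=20%2=0
sub $t6, $t6, 1 → $t6=4-1=3
cmp $t6, 1  (cmp 3,1)
bne again: taken
or $t5, $t5, 20 → $t5=0|20=20
rem $t5, $t5, 2 → $t5=20%2=0
sub $t6, $t6, 1 → $t6=3-1=2
cmp $t6, 1  (cmp 2,1)
bne again: taken
or $t5, $t5, 20 → $t5=0|20=20
rem $t5, $t5, 2 → $t5=20%2=0
sub $t6, $t6, 1 → $t6=2-1=1
cmp $t6, 1  (cmp 1,1)
bne again: not taken
halt.

0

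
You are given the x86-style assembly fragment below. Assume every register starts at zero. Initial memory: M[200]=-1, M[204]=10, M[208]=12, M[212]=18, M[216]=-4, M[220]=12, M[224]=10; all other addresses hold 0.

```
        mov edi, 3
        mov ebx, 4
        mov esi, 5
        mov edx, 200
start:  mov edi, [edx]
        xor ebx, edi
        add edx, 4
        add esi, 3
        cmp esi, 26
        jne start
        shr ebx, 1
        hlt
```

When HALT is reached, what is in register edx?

228

after mov edi, 3: edi=3
after mov ebx, 4: ebx=4
after mov esi, 5: esi=5
after mov edx, 200: edx=200
after mov edi, [edx]: edi=M[200]=-1
after xor ebx, edi: ebx=4^(-1)=-5
after add edx, 4: edx=200+4=204
after add esi, 3: esi=5+3=8
cmp esi, 26  (cmp 8,26)
jne start: taken
after mov edi, [edx]: edi=M[204]=10
after xor ebx, edi: ebx=(-5)^10=-15
after add edx, 4: edx=204+4=208
after add esi, 3: esi=8+3=11
cmp esi, 26  (cmp 11,26)
jne start: taken
after mov edi, [edx]: edi=M[208]=12
after xor ebx, edi: ebx=(-15)^12=-3
after add edx, 4: edx=208+4=212
after add esi, 3: esi=11+3=14
cmp esi, 26  (cmp 14,26)
jne start: taken
after mov edi, [edx]: edi=M[212]=18
after xor ebx, edi: ebx=(-3)^18=-17
after add edx, 4: edx=212+4=216
after add esi, 3: esi=14+3=17
cmp esi, 26  (cmp 17,26)
jne start: taken
after mov edi, [edx]: edi=M[216]=-4
after xor ebx, edi: ebx=(-17)^(-4)=19
after add edx, 4: edx=216+4=220
after add esi, 3: esi=17+3=20
cmp esi, 26  (cmp 20,26)
jne start: taken
after mov edi, [edx]: edi=M[220]=12
after xor ebx, edi: ebx=19^12=31
after add edx, 4: edx=220+4=224
after add esi, 3: esi=20+3=23
cmp esi, 26  (cmp 23,26)
jne start: taken
after mov edi, [edx]: edi=M[224]=10
after xor ebx, edi: ebx=31^10=21
after add edx, 4: edx=224+4=228
after add esi, 3: esi=23+3=26
cmp esi, 26  (cmp 26,26)
jne start: not taken
after shr ebx, 1: ebx=21>>1=10
halt.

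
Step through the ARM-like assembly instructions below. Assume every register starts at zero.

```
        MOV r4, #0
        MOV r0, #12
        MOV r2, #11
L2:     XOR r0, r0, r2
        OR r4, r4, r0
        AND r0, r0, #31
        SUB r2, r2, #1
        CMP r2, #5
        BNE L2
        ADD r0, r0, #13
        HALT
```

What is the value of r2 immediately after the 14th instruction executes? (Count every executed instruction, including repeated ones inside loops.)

r4=0
r0=12
r2=11
r0=12^11=7
r4=0|7=7
r0=7&31=7
r2=11-1=10
CMP r2, #5  (cmp 10,5)
BNE L2: taken
r0=7^10=13
r4=7|13=15
r0=13&31=13
r2=10-1=9
CMP r2, #5  (cmp 9,5)
After step 14: r2 = 9.

9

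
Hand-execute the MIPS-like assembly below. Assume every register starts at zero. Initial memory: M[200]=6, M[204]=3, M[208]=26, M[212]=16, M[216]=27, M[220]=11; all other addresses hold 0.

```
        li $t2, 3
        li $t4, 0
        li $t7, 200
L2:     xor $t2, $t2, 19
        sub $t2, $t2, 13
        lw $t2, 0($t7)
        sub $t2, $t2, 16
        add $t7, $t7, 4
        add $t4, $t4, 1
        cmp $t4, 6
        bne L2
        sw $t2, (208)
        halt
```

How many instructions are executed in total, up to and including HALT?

after li $t2, 3: $t2=3
after li $t4, 0: $t4=0
after li $t7, 200: $t7=200
after xor $t2, $t2, 19: $t2=3^19=16
after sub $t2, $t2, 13: $t2=16-13=3
after lw $t2, 0($t7): $t2=M[200]=6
after sub $t2, $t2, 16: $t2=6-16=-10
after add $t7, $t7, 4: $t7=200+4=204
after add $t4, $t4, 1: $t4=0+1=1
cmp $t4, 6  (cmp 1,6)
bne L2: taken
after xor $t2, $t2, 19: $t2=(-10)^19=-27
after sub $t2, $t2, 13: $t2=(-27)-13=-40
after lw $t2, 0($t7): $t2=M[204]=3
after sub $t2, $t2, 16: $t2=3-16=-13
after add $t7, $t7, 4: $t7=204+4=208
after add $t4, $t4, 1: $t4=1+1=2
cmp $t4, 6  (cmp 2,6)
bne L2: taken
after xor $t2, $t2, 19: $t2=(-13)^19=-32
after sub $t2, $t2, 13: $t2=(-32)-13=-45
after lw $t2, 0($t7): $t2=M[208]=26
after sub $t2, $t2, 16: $t2=26-16=10
after add $t7, $t7, 4: $t7=208+4=212
after add $t4, $t4, 1: $t4=2+1=3
cmp $t4, 6  (cmp 3,6)
bne L2: taken
after xor $t2, $t2, 19: $t2=10^19=25
after sub $t2, $t2, 13: $t2=25-13=12
after lw $t2, 0($t7): $t2=M[212]=16
after sub $t2, $t2, 16: $t2=16-16=0
after add $t7, $t7, 4: $t7=212+4=216
after add $t4, $t4, 1: $t4=3+1=4
cmp $t4, 6  (cmp 4,6)
bne L2: taken
after xor $t2, $t2, 19: $t2=0^19=19
after sub $t2, $t2, 13: $t2=19-13=6
after lw $t2, 0($t7): $t2=M[216]=27
after sub $t2, $t2, 16: $t2=27-16=11
after add $t7, $t7, 4: $t7=216+4=220
after add $t4, $t4, 1: $t4=4+1=5
cmp $t4, 6  (cmp 5,6)
bne L2: taken
after xor $t2, $t2, 19: $t2=11^19=24
after sub $t2, $t2, 13: $t2=24-13=11
after lw $t2, 0($t7): $t2=M[220]=11
after sub $t2, $t2, 16: $t2=11-16=-5
after add $t7, $t7, 4: $t7=220+4=224
after add $t4, $t4, 1: $t4=5+1=6
cmp $t4, 6  (cmp 6,6)
bne L2: not taken
sw $t2, (208) → M[208]=-5
halt.
Total executed instructions: 53.

53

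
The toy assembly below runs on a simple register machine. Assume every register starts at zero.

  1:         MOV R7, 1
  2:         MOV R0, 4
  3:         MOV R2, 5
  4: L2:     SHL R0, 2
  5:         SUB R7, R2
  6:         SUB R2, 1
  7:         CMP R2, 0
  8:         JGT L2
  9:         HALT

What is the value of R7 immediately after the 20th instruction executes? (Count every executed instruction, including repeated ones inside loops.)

-13

after MOV R7, 1: R7=1
after MOV R0, 4: R0=4
after MOV R2, 5: R2=5
after SHL R0, 2: R0=4<<2=16
after SUB R7, R2: R7=1-5=-4
after SUB R2, 1: R2=5-1=4
CMP R2, 0  (cmp 4,0)
JGT L2: taken
after SHL R0, 2: R0=16<<2=64
after SUB R7, R2: R7=(-4)-4=-8
after SUB R2, 1: R2=4-1=3
CMP R2, 0  (cmp 3,0)
JGT L2: taken
after SHL R0, 2: R0=64<<2=256
after SUB R7, R2: R7=(-8)-3=-11
after SUB R2, 1: R2=3-1=2
CMP R2, 0  (cmp 2,0)
JGT L2: taken
after SHL R0, 2: R0=256<<2=1024
after SUB R7, R2: R7=(-11)-2=-13
After step 20: R7 = -13.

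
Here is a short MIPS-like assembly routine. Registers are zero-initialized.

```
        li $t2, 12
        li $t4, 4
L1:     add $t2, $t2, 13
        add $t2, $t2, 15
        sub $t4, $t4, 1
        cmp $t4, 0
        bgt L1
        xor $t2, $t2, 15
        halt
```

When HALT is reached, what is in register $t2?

115

after li $t2, 12: $t2=12
after li $t4, 4: $t4=4
after add $t2, $t2, 13: $t2=12+13=25
after add $t2, $t2, 15: $t2=25+15=40
after sub $t4, $t4, 1: $t4=4-1=3
cmp $t4, 0  (cmp 3,0)
bgt L1: taken
after add $t2, $t2, 13: $t2=40+13=53
after add $t2, $t2, 15: $t2=53+15=68
after sub $t4, $t4, 1: $t4=3-1=2
cmp $t4, 0  (cmp 2,0)
bgt L1: taken
after add $t2, $t2, 13: $t2=68+13=81
after add $t2, $t2, 15: $t2=81+15=96
after sub $t4, $t4, 1: $t4=2-1=1
cmp $t4, 0  (cmp 1,0)
bgt L1: taken
after add $t2, $t2, 13: $t2=96+13=109
after add $t2, $t2, 15: $t2=109+15=124
after sub $t4, $t4, 1: $t4=1-1=0
cmp $t4, 0  (cmp 0,0)
bgt L1: not taken
after xor $t2, $t2, 15: $t2=124^15=115
halt.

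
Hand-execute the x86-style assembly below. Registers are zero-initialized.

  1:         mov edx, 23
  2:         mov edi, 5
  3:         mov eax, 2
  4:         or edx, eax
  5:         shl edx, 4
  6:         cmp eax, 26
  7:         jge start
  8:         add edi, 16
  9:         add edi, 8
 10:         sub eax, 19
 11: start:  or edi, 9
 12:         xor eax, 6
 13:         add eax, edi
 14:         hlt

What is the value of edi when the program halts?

29

edx=23
edi=5
eax=2
edx=23|2=23
edx=23<<4=368
cmp eax, 26  (cmp 2,26)
jge start: not taken
edi=5+16=21
edi=21+8=29
eax=2-19=-17
edi=29|9=29
eax=(-17)^6=-23
eax=(-23)+29=6
halt.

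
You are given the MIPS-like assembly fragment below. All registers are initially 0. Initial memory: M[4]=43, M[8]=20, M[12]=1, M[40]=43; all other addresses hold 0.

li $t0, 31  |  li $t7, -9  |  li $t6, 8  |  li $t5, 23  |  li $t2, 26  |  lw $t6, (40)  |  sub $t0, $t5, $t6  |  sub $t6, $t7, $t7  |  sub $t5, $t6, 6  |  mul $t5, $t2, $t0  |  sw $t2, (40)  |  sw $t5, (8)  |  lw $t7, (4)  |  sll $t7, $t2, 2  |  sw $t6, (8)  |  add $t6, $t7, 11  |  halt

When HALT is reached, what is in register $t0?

-20

$t0=31
$t7=-9
$t6=8
$t5=23
$t2=26
$t6=M[40]=43
$t0=23-43=-20
$t6=(-9)-(-9)=0
$t5=0-6=-6
$t5=26*(-20)=-520
sw $t2, (40) → M[40]=26
sw $t5, (8) → M[8]=-520
$t7=M[4]=43
$t7=26<<2=104
sw $t6, (8) → M[8]=0
$t6=104+11=115
halt.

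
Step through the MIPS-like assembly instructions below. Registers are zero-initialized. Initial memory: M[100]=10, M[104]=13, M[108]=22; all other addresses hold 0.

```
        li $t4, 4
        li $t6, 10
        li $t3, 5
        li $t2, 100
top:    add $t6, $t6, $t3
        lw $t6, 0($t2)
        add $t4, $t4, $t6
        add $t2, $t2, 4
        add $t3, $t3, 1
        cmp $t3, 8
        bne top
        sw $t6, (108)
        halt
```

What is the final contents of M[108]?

22

$t4=4
$t6=10
$t3=5
$t2=100
$t6=10+5=15
$t6=M[100]=10
$t4=4+10=14
$t2=100+4=104
$t3=5+1=6
cmp $t3, 8  (cmp 6,8)
bne top: taken
$t6=10+6=16
$t6=M[104]=13
$t4=14+13=27
$t2=104+4=108
$t3=6+1=7
cmp $t3, 8  (cmp 7,8)
bne top: taken
$t6=13+7=20
$t6=M[108]=22
$t4=27+22=49
$t2=108+4=112
$t3=7+1=8
cmp $t3, 8  (cmp 8,8)
bne top: not taken
sw $t6, (108) → M[108]=22
halt.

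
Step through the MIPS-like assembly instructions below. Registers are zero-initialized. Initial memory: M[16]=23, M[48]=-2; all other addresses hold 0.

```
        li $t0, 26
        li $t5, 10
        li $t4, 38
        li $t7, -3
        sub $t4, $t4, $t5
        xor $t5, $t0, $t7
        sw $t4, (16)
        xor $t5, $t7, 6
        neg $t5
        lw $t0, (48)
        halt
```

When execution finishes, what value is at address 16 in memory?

28

after li $t0, 26: $t0=26
after li $t5, 10: $t5=10
after li $t4, 38: $t4=38
after li $t7, -3: $t7=-3
after sub $t4, $t4, $t5: $t4=38-10=28
after xor $t5, $t0, $t7: $t5=26^(-3)=-25
sw $t4, (16) → M[16]=28
after xor $t5, $t7, 6: $t5=(-3)^6=-5
after neg $t5: $t5=-(-5)=5
after lw $t0, (48): $t0=M[48]=-2
halt.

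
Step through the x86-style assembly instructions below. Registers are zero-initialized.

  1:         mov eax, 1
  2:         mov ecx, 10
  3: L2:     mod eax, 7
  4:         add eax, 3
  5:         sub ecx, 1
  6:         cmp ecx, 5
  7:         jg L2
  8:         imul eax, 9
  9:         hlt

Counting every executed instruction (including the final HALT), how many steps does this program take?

29

eax=1
ecx=10
eax=1%7=1
eax=1+3=4
ecx=10-1=9
cmp ecx, 5  (cmp 9,5)
jg L2: taken
eax=4%7=4
eax=4+3=7
ecx=9-1=8
cmp ecx, 5  (cmp 8,5)
jg L2: taken
eax=7%7=0
eax=0+3=3
ecx=8-1=7
cmp ecx, 5  (cmp 7,5)
jg L2: taken
eax=3%7=3
eax=3+3=6
ecx=7-1=6
cmp ecx, 5  (cmp 6,5)
jg L2: taken
eax=6%7=6
eax=6+3=9
ecx=6-1=5
cmp ecx, 5  (cmp 5,5)
jg L2: not taken
eax=9*9=81
halt.
Total executed instructions: 29.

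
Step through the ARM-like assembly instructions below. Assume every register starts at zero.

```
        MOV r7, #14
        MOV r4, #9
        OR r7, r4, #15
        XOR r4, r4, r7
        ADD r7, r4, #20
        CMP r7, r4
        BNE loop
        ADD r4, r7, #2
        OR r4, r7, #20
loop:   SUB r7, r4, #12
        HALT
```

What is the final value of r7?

after MOV r7, #14: r7=14
after MOV r4, #9: r4=9
after OR r7, r4, #15: r7=9|15=15
after XOR r4, r4, r7: r4=9^15=6
after ADD r7, r4, #20: r7=6+20=26
CMP r7, r4  (cmp 26,6)
BNE loop: taken
after SUB r7, r4, #12: r7=6-12=-6
halt.

-6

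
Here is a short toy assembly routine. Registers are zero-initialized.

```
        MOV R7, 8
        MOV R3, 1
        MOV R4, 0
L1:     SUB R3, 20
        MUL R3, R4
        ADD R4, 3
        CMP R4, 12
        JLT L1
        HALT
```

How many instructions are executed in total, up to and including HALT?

after MOV R7, 8: R7=8
after MOV R3, 1: R3=1
after MOV R4, 0: R4=0
after SUB R3, 20: R3=1-20=-19
after MUL R3, R4: R3=(-19)*0=0
after ADD R4, 3: R4=0+3=3
CMP R4, 12  (cmp 3,12)
JLT L1: taken
after SUB R3, 20: R3=0-20=-20
after MUL R3, R4: R3=(-20)*3=-60
after ADD R4, 3: R4=3+3=6
CMP R4, 12  (cmp 6,12)
JLT L1: taken
after SUB R3, 20: R3=(-60)-20=-80
after MUL R3, R4: R3=(-80)*6=-480
after ADD R4, 3: R4=6+3=9
CMP R4, 12  (cmp 9,12)
JLT L1: taken
after SUB R3, 20: R3=(-480)-20=-500
after MUL R3, R4: R3=(-500)*9=-4500
after ADD R4, 3: R4=9+3=12
CMP R4, 12  (cmp 12,12)
JLT L1: not taken
halt.
Total executed instructions: 24.

24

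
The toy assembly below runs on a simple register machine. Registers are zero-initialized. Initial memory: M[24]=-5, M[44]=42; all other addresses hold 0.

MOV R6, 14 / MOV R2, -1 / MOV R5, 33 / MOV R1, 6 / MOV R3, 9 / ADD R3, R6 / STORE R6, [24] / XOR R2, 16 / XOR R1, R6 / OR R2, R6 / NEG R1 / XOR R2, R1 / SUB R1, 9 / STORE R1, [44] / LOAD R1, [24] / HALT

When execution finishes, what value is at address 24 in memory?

14

after MOV R6, 14: R6=14
after MOV R2, -1: R2=-1
after MOV R5, 33: R5=33
after MOV R1, 6: R1=6
after MOV R3, 9: R3=9
after ADD R3, R6: R3=9+14=23
STORE R6, [24] → M[24]=14
after XOR R2, 16: R2=(-1)^16=-17
after XOR R1, R6: R1=6^14=8
after OR R2, R6: R2=(-17)|14=-17
after NEG R1: R1=-(8)=-8
after XOR R2, R1: R2=(-17)^(-8)=23
after SUB R1, 9: R1=(-8)-9=-17
STORE R1, [44] → M[44]=-17
after LOAD R1, [24]: R1=M[24]=14
halt.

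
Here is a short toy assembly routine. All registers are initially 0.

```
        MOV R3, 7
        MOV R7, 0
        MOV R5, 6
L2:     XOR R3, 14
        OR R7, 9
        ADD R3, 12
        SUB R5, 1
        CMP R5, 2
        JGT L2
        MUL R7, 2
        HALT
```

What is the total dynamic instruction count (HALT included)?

after MOV R3, 7: R3=7
after MOV R7, 0: R7=0
after MOV R5, 6: R5=6
after XOR R3, 14: R3=7^14=9
after OR R7, 9: R7=0|9=9
after ADD R3, 12: R3=9+12=21
after SUB R5, 1: R5=6-1=5
CMP R5, 2  (cmp 5,2)
JGT L2: taken
after XOR R3, 14: R3=21^14=27
after OR R7, 9: R7=9|9=9
after ADD R3, 12: R3=27+12=39
after SUB R5, 1: R5=5-1=4
CMP R5, 2  (cmp 4,2)
JGT L2: taken
after XOR R3, 14: R3=39^14=41
after OR R7, 9: R7=9|9=9
after ADD R3, 12: R3=41+12=53
after SUB R5, 1: R5=4-1=3
CMP R5, 2  (cmp 3,2)
JGT L2: taken
after XOR R3, 14: R3=53^14=59
after OR R7, 9: R7=9|9=9
after ADD R3, 12: R3=59+12=71
after SUB R5, 1: R5=3-1=2
CMP R5, 2  (cmp 2,2)
JGT L2: not taken
after MUL R7, 2: R7=9*2=18
halt.
Total executed instructions: 29.

29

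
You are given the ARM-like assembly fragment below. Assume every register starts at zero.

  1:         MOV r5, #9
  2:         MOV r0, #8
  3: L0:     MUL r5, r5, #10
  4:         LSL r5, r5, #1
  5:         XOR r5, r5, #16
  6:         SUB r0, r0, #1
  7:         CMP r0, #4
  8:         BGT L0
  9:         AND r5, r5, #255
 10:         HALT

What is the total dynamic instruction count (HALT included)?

r5=9
r0=8
r5=9*10=90
r5=90<<1=180
r5=180^16=164
r0=8-1=7
CMP r0, #4  (cmp 7,4)
BGT L0: taken
r5=164*10=1640
r5=1640<<1=3280
r5=3280^16=3264
r0=7-1=6
CMP r0, #4  (cmp 6,4)
BGT L0: taken
r5=3264*10=32640
r5=32640<<1=65280
r5=65280^16=65296
r0=6-1=5
CMP r0, #4  (cmp 5,4)
BGT L0: taken
r5=65296*10=652960
r5=652960<<1=1305920
r5=1305920^16=1305936
r0=5-1=4
CMP r0, #4  (cmp 4,4)
BGT L0: not taken
r5=1305936&255=80
halt.
Total executed instructions: 28.

28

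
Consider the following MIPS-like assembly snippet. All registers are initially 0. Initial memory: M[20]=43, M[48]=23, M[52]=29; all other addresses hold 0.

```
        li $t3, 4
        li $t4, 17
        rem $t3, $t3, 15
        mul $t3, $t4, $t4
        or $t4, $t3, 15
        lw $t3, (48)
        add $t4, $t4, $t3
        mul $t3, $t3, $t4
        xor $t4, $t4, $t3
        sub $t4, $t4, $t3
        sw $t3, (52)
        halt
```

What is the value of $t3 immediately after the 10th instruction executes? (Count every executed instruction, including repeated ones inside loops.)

after li $t3, 4: $t3=4
after li $t4, 17: $t4=17
after rem $t3, $t3, 15: $t3=4%15=4
after mul $t3, $t4, $t4: $t3=17*17=289
after or $t4, $t3, 15: $t4=289|15=303
after lw $t3, (48): $t3=M[48]=23
after add $t4, $t4, $t3: $t4=303+23=326
after mul $t3, $t3, $t4: $t3=23*326=7498
after xor $t4, $t4, $t3: $t4=326^7498=7180
after sub $t4, $t4, $t3: $t4=7180-7498=-318
After step 10: $t3 = 7498.

7498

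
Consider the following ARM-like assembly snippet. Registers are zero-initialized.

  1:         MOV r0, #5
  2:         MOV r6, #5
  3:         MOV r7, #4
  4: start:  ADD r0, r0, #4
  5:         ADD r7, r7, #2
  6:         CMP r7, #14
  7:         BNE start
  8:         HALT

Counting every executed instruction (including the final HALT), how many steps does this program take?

24

MOV r0, #5 → r0=5
MOV r6, #5 → r6=5
MOV r7, #4 → r7=4
ADD r0, r0, #4 → r0=5+4=9
ADD r7, r7, #2 → r7=4+2=6
CMP r7, #14  (cmp 6,14)
BNE start: taken
ADD r0, r0, #4 → r0=9+4=13
ADD r7, r7, #2 → r7=6+2=8
CMP r7, #14  (cmp 8,14)
BNE start: taken
ADD r0, r0, #4 → r0=13+4=17
ADD r7, r7, #2 → r7=8+2=10
CMP r7, #14  (cmp 10,14)
BNE start: taken
ADD r0, r0, #4 → r0=17+4=21
ADD r7, r7, #2 → r7=10+2=12
CMP r7, #14  (cmp 12,14)
BNE start: taken
ADD r0, r0, #4 → r0=21+4=25
ADD r7, r7, #2 → r7=12+2=14
CMP r7, #14  (cmp 14,14)
BNE start: not taken
halt.
Total executed instructions: 24.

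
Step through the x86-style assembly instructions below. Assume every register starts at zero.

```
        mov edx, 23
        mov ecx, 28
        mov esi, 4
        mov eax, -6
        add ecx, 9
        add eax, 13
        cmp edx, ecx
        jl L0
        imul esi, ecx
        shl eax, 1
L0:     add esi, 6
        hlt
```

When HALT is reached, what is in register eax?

7

after mov edx, 23: edx=23
after mov ecx, 28: ecx=28
after mov esi, 4: esi=4
after mov eax, -6: eax=-6
after add ecx, 9: ecx=28+9=37
after add eax, 13: eax=(-6)+13=7
cmp edx, ecx  (cmp 23,37)
jl L0: taken
after add esi, 6: esi=4+6=10
halt.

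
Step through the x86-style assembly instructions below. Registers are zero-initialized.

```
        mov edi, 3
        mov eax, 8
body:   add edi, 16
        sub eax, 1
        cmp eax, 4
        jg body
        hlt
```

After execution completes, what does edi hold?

edi=3
eax=8
edi=3+16=19
eax=8-1=7
cmp eax, 4  (cmp 7,4)
jg body: taken
edi=19+16=35
eax=7-1=6
cmp eax, 4  (cmp 6,4)
jg body: taken
edi=35+16=51
eax=6-1=5
cmp eax, 4  (cmp 5,4)
jg body: taken
edi=51+16=67
eax=5-1=4
cmp eax, 4  (cmp 4,4)
jg body: not taken
halt.

67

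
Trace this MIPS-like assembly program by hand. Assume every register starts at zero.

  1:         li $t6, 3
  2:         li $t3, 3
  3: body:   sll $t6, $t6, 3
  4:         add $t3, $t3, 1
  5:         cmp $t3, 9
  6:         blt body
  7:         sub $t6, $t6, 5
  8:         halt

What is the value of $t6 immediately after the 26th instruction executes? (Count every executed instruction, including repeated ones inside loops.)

$t6=3
$t3=3
$t6=3<<3=24
$t3=3+1=4
cmp $t3, 9  (cmp 4,9)
blt body: taken
$t6=24<<3=192
$t3=4+1=5
cmp $t3, 9  (cmp 5,9)
blt body: taken
$t6=192<<3=1536
$t3=5+1=6
cmp $t3, 9  (cmp 6,9)
blt body: taken
$t6=1536<<3=12288
$t3=6+1=7
cmp $t3, 9  (cmp 7,9)
blt body: taken
$t6=12288<<3=98304
$t3=7+1=8
cmp $t3, 9  (cmp 8,9)
blt body: taken
$t6=98304<<3=786432
$t3=8+1=9
cmp $t3, 9  (cmp 9,9)
blt body: not taken
After step 26: $t6 = 786432.

786432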